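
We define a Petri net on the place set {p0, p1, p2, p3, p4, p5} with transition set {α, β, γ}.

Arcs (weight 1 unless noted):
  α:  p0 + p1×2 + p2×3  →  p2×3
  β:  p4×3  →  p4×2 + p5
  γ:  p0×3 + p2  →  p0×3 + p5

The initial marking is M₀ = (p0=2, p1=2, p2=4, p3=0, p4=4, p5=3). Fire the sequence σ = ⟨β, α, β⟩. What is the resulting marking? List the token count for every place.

step 1: fire β:  (p0=2, p1=2, p2=4, p3=0, p4=4, p5=3) → (p0=2, p1=2, p2=4, p3=0, p4=3, p5=4)
step 2: fire α:  (p0=2, p1=2, p2=4, p3=0, p4=3, p5=4) → (p0=1, p1=0, p2=4, p3=0, p4=3, p5=4)
step 3: fire β:  (p0=1, p1=0, p2=4, p3=0, p4=3, p5=4) → (p0=1, p1=0, p2=4, p3=0, p4=2, p5=5)

(p0=1, p1=0, p2=4, p3=0, p4=2, p5=5)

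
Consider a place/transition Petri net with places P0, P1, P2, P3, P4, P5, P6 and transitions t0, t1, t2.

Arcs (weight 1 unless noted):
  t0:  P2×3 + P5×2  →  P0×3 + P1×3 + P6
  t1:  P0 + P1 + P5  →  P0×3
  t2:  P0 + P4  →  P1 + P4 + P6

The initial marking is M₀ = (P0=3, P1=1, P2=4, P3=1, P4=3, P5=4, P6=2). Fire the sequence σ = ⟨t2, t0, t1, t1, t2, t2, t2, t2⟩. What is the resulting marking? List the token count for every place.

step 1: fire t2:  (P0=3, P1=1, P2=4, P3=1, P4=3, P5=4, P6=2) → (P0=2, P1=2, P2=4, P3=1, P4=3, P5=4, P6=3)
step 2: fire t0:  (P0=2, P1=2, P2=4, P3=1, P4=3, P5=4, P6=3) → (P0=5, P1=5, P2=1, P3=1, P4=3, P5=2, P6=4)
step 3: fire t1:  (P0=5, P1=5, P2=1, P3=1, P4=3, P5=2, P6=4) → (P0=7, P1=4, P2=1, P3=1, P4=3, P5=1, P6=4)
step 4: fire t1:  (P0=7, P1=4, P2=1, P3=1, P4=3, P5=1, P6=4) → (P0=9, P1=3, P2=1, P3=1, P4=3, P5=0, P6=4)
step 5: fire t2:  (P0=9, P1=3, P2=1, P3=1, P4=3, P5=0, P6=4) → (P0=8, P1=4, P2=1, P3=1, P4=3, P5=0, P6=5)
step 6: fire t2:  (P0=8, P1=4, P2=1, P3=1, P4=3, P5=0, P6=5) → (P0=7, P1=5, P2=1, P3=1, P4=3, P5=0, P6=6)
step 7: fire t2:  (P0=7, P1=5, P2=1, P3=1, P4=3, P5=0, P6=6) → (P0=6, P1=6, P2=1, P3=1, P4=3, P5=0, P6=7)
step 8: fire t2:  (P0=6, P1=6, P2=1, P3=1, P4=3, P5=0, P6=7) → (P0=5, P1=7, P2=1, P3=1, P4=3, P5=0, P6=8)

(P0=5, P1=7, P2=1, P3=1, P4=3, P5=0, P6=8)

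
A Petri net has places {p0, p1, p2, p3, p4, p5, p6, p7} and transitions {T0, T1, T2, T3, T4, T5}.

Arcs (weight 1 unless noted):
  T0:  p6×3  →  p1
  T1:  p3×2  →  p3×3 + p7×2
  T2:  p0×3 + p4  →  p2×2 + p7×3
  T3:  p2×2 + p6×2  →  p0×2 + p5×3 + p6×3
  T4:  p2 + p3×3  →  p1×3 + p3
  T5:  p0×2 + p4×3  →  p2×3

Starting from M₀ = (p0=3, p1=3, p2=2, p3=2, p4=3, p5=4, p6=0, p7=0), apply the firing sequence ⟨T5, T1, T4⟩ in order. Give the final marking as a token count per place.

step 1: fire T5:  (p0=3, p1=3, p2=2, p3=2, p4=3, p5=4, p6=0, p7=0) → (p0=1, p1=3, p2=5, p3=2, p4=0, p5=4, p6=0, p7=0)
step 2: fire T1:  (p0=1, p1=3, p2=5, p3=2, p4=0, p5=4, p6=0, p7=0) → (p0=1, p1=3, p2=5, p3=3, p4=0, p5=4, p6=0, p7=2)
step 3: fire T4:  (p0=1, p1=3, p2=5, p3=3, p4=0, p5=4, p6=0, p7=2) → (p0=1, p1=6, p2=4, p3=1, p4=0, p5=4, p6=0, p7=2)

(p0=1, p1=6, p2=4, p3=1, p4=0, p5=4, p6=0, p7=2)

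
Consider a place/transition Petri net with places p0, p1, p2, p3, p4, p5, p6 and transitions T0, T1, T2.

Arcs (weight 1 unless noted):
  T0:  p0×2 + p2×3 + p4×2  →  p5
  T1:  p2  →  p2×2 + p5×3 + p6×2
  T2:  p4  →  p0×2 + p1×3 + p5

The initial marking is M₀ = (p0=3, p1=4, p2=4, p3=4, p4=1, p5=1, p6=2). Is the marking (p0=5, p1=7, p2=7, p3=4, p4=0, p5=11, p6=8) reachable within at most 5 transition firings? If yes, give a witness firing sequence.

YES — reachable via ⟨T1, T1, T1, T2⟩ (4 firings)

step 1: fire T1:  (p0=3, p1=4, p2=4, p3=4, p4=1, p5=1, p6=2) → (p0=3, p1=4, p2=5, p3=4, p4=1, p5=4, p6=4)
step 2: fire T1:  (p0=3, p1=4, p2=5, p3=4, p4=1, p5=4, p6=4) → (p0=3, p1=4, p2=6, p3=4, p4=1, p5=7, p6=6)
step 3: fire T1:  (p0=3, p1=4, p2=6, p3=4, p4=1, p5=7, p6=6) → (p0=3, p1=4, p2=7, p3=4, p4=1, p5=10, p6=8)
step 4: fire T2:  (p0=3, p1=4, p2=7, p3=4, p4=1, p5=10, p6=8) → (p0=5, p1=7, p2=7, p3=4, p4=0, p5=11, p6=8)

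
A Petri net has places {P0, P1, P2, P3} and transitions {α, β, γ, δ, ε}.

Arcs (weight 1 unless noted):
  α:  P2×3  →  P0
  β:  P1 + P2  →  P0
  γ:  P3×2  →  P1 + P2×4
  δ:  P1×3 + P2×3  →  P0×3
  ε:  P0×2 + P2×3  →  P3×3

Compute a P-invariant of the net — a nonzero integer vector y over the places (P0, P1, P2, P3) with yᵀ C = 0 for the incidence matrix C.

Incidence matrix C (rows=places, cols=transitions):
        α    β    γ    δ    ε
   P0   1    1    0    3   -2
   P1   0   -1    1   -3    0
   P2  -3   -1    4   -3   -3
   P3   0    0   -2    0    3

Candidate y = [3, 2, 1, 3]; check y·C column-wise:
  col α: 3·1 + 2·0 + 1·-3 + 3·0 = 0
  col β: 3·1 + 2·-1 + 1·-1 + 3·0 = 0
  col γ: 3·0 + 2·1 + 1·4 + 3·-2 = 0
  col δ: 3·3 + 2·-3 + 1·-3 + 3·0 = 0
  col ε: 3·-2 + 2·0 + 1·-3 + 3·3 = 0

y = (P0:3, P1:2, P2:1, P3:3)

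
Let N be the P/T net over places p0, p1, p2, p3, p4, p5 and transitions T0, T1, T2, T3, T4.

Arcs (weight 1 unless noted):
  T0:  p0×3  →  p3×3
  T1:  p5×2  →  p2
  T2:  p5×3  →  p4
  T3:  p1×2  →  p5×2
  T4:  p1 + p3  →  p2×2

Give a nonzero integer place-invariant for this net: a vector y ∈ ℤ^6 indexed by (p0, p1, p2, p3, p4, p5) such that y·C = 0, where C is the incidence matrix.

Incidence matrix C (rows=places, cols=transitions):
       T0   T1   T2   T3   T4
   p0  -3    0    0    0    0
   p1   0    0    0   -2   -1
   p2   0    1    0    0    2
   p3   3    0    0    0   -1
   p4   0    0    1    0    0
   p5   0   -2   -3    2    0

Candidate y = [3, 1, 2, 3, 3, 1]; check y·C column-wise:
  col T0: 3·-3 + 1·0 + 2·0 + 3·3 + 3·0 + 1·0 = 0
  col T1: 3·0 + 1·0 + 2·1 + 3·0 + 3·0 + 1·-2 = 0
  col T2: 3·0 + 1·0 + 2·0 + 3·0 + 3·1 + 1·-3 = 0
  col T3: 3·0 + 1·-2 + 2·0 + 3·0 + 3·0 + 1·2 = 0
  col T4: 3·0 + 1·-1 + 2·2 + 3·-1 + 3·0 + 1·0 = 0

y = (p0:3, p1:1, p2:2, p3:3, p4:3, p5:1)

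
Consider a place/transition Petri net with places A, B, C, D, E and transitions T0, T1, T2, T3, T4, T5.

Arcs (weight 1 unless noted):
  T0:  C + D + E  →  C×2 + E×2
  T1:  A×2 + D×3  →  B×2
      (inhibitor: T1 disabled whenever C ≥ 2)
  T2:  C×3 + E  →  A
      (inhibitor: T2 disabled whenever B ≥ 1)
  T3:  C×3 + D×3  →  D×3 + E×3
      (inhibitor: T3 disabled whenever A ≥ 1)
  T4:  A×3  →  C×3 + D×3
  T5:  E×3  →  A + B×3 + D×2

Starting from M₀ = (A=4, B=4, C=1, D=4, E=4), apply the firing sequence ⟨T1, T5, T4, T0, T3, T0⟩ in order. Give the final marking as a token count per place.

step 1: fire T1:  (A=4, B=4, C=1, D=4, E=4) → (A=2, B=6, C=1, D=1, E=4)
step 2: fire T5:  (A=2, B=6, C=1, D=1, E=4) → (A=3, B=9, C=1, D=3, E=1)
step 3: fire T4:  (A=3, B=9, C=1, D=3, E=1) → (A=0, B=9, C=4, D=6, E=1)
step 4: fire T0:  (A=0, B=9, C=4, D=6, E=1) → (A=0, B=9, C=5, D=5, E=2)
step 5: fire T3:  (A=0, B=9, C=5, D=5, E=2) → (A=0, B=9, C=2, D=5, E=5)
step 6: fire T0:  (A=0, B=9, C=2, D=5, E=5) → (A=0, B=9, C=3, D=4, E=6)

(A=0, B=9, C=3, D=4, E=6)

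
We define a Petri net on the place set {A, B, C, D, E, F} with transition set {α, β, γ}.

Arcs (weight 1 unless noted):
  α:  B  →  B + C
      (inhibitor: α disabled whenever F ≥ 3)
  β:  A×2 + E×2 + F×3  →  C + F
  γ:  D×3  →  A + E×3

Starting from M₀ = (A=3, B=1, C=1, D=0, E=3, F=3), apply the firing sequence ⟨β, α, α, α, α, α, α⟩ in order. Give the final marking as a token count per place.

step 1: fire β:  (A=3, B=1, C=1, D=0, E=3, F=3) → (A=1, B=1, C=2, D=0, E=1, F=1)
step 2: fire α:  (A=1, B=1, C=2, D=0, E=1, F=1) → (A=1, B=1, C=3, D=0, E=1, F=1)
step 3: fire α:  (A=1, B=1, C=3, D=0, E=1, F=1) → (A=1, B=1, C=4, D=0, E=1, F=1)
step 4: fire α:  (A=1, B=1, C=4, D=0, E=1, F=1) → (A=1, B=1, C=5, D=0, E=1, F=1)
step 5: fire α:  (A=1, B=1, C=5, D=0, E=1, F=1) → (A=1, B=1, C=6, D=0, E=1, F=1)
step 6: fire α:  (A=1, B=1, C=6, D=0, E=1, F=1) → (A=1, B=1, C=7, D=0, E=1, F=1)
step 7: fire α:  (A=1, B=1, C=7, D=0, E=1, F=1) → (A=1, B=1, C=8, D=0, E=1, F=1)

(A=1, B=1, C=8, D=0, E=1, F=1)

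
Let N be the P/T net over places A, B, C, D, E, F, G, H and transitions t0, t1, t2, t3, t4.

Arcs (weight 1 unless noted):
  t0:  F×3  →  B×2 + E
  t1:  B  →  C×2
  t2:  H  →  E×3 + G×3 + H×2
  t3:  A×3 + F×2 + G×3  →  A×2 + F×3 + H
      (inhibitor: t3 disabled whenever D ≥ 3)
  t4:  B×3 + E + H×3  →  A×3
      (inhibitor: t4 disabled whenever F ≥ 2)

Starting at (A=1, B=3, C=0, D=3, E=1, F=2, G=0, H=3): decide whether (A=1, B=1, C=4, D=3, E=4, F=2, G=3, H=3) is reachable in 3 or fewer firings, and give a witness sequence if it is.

NO — not reachable within 3 firings

depth 0: 1 marking
depth 1: 3 markings reached so far
depth 2: 6 markings reached so far
depth 3: 10 markings reached so far
target is not among the 10 markings reachable within 3 steps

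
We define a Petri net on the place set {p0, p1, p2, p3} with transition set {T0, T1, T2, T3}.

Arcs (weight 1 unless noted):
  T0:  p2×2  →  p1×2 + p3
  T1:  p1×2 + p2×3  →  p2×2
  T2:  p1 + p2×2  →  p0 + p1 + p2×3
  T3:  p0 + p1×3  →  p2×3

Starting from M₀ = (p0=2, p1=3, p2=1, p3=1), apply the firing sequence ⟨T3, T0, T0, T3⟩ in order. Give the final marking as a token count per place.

step 1: fire T3:  (p0=2, p1=3, p2=1, p3=1) → (p0=1, p1=0, p2=4, p3=1)
step 2: fire T0:  (p0=1, p1=0, p2=4, p3=1) → (p0=1, p1=2, p2=2, p3=2)
step 3: fire T0:  (p0=1, p1=2, p2=2, p3=2) → (p0=1, p1=4, p2=0, p3=3)
step 4: fire T3:  (p0=1, p1=4, p2=0, p3=3) → (p0=0, p1=1, p2=3, p3=3)

(p0=0, p1=1, p2=3, p3=3)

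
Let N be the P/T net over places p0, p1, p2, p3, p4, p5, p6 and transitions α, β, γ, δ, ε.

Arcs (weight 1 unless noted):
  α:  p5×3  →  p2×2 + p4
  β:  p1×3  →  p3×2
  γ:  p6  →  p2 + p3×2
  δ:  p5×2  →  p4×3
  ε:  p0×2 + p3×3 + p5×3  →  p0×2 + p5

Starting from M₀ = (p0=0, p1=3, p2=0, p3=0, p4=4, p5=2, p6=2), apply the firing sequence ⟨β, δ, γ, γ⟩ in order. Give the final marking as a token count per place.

(p0=0, p1=0, p2=2, p3=6, p4=7, p5=0, p6=0)

step 1: fire β:  (p0=0, p1=3, p2=0, p3=0, p4=4, p5=2, p6=2) → (p0=0, p1=0, p2=0, p3=2, p4=4, p5=2, p6=2)
step 2: fire δ:  (p0=0, p1=0, p2=0, p3=2, p4=4, p5=2, p6=2) → (p0=0, p1=0, p2=0, p3=2, p4=7, p5=0, p6=2)
step 3: fire γ:  (p0=0, p1=0, p2=0, p3=2, p4=7, p5=0, p6=2) → (p0=0, p1=0, p2=1, p3=4, p4=7, p5=0, p6=1)
step 4: fire γ:  (p0=0, p1=0, p2=1, p3=4, p4=7, p5=0, p6=1) → (p0=0, p1=0, p2=2, p3=6, p4=7, p5=0, p6=0)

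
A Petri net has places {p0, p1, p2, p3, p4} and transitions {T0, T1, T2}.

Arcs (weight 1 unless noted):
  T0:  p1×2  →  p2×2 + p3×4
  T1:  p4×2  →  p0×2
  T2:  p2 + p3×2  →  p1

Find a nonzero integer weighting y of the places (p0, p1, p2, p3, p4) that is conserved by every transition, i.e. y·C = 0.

Incidence matrix C (rows=places, cols=transitions):
       T0   T1   T2
   p0   0    2    0
   p1  -2    0    1
   p2   2    0   -1
   p3   4    0   -2
   p4   0   -2    0

Candidate y = [0, 1, 1, 0, 0]; check y·C column-wise:
  col T0: 1·-2 + 1·2 + 0·4 = 0
  col T1: 0·2 + 1·0 + 1·0 + 0·-2 = 0
  col T2: 1·1 + 1·-1 + 0·-2 = 0

y = (p0:0, p1:1, p2:1, p3:0, p4:0)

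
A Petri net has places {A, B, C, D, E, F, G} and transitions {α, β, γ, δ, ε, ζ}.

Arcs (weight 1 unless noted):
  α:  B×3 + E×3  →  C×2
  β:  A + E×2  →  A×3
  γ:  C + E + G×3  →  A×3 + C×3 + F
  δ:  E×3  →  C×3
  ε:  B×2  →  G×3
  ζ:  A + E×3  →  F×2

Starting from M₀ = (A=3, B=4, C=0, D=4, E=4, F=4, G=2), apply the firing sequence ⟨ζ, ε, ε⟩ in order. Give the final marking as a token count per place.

step 1: fire ζ:  (A=3, B=4, C=0, D=4, E=4, F=4, G=2) → (A=2, B=4, C=0, D=4, E=1, F=6, G=2)
step 2: fire ε:  (A=2, B=4, C=0, D=4, E=1, F=6, G=2) → (A=2, B=2, C=0, D=4, E=1, F=6, G=5)
step 3: fire ε:  (A=2, B=2, C=0, D=4, E=1, F=6, G=5) → (A=2, B=0, C=0, D=4, E=1, F=6, G=8)

(A=2, B=0, C=0, D=4, E=1, F=6, G=8)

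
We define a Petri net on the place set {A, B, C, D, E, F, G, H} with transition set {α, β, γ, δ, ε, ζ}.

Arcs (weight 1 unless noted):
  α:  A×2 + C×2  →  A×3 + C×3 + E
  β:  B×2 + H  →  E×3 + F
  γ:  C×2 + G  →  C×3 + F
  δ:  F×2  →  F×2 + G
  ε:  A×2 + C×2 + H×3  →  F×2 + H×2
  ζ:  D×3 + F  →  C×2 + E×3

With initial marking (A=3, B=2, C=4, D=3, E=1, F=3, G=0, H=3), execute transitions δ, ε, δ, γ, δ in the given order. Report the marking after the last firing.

step 1: fire δ:  (A=3, B=2, C=4, D=3, E=1, F=3, G=0, H=3) → (A=3, B=2, C=4, D=3, E=1, F=3, G=1, H=3)
step 2: fire ε:  (A=3, B=2, C=4, D=3, E=1, F=3, G=1, H=3) → (A=1, B=2, C=2, D=3, E=1, F=5, G=1, H=2)
step 3: fire δ:  (A=1, B=2, C=2, D=3, E=1, F=5, G=1, H=2) → (A=1, B=2, C=2, D=3, E=1, F=5, G=2, H=2)
step 4: fire γ:  (A=1, B=2, C=2, D=3, E=1, F=5, G=2, H=2) → (A=1, B=2, C=3, D=3, E=1, F=6, G=1, H=2)
step 5: fire δ:  (A=1, B=2, C=3, D=3, E=1, F=6, G=1, H=2) → (A=1, B=2, C=3, D=3, E=1, F=6, G=2, H=2)

(A=1, B=2, C=3, D=3, E=1, F=6, G=2, H=2)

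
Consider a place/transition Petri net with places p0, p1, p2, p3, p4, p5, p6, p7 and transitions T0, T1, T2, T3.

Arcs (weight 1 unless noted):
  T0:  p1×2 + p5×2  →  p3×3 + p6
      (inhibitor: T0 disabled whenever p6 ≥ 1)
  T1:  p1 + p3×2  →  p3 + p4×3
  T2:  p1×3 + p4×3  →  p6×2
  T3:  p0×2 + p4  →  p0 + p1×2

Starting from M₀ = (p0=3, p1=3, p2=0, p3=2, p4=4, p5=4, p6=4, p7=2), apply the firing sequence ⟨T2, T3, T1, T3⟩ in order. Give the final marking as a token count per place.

(p0=1, p1=3, p2=0, p3=1, p4=2, p5=4, p6=6, p7=2)

step 1: fire T2:  (p0=3, p1=3, p2=0, p3=2, p4=4, p5=4, p6=4, p7=2) → (p0=3, p1=0, p2=0, p3=2, p4=1, p5=4, p6=6, p7=2)
step 2: fire T3:  (p0=3, p1=0, p2=0, p3=2, p4=1, p5=4, p6=6, p7=2) → (p0=2, p1=2, p2=0, p3=2, p4=0, p5=4, p6=6, p7=2)
step 3: fire T1:  (p0=2, p1=2, p2=0, p3=2, p4=0, p5=4, p6=6, p7=2) → (p0=2, p1=1, p2=0, p3=1, p4=3, p5=4, p6=6, p7=2)
step 4: fire T3:  (p0=2, p1=1, p2=0, p3=1, p4=3, p5=4, p6=6, p7=2) → (p0=1, p1=3, p2=0, p3=1, p4=2, p5=4, p6=6, p7=2)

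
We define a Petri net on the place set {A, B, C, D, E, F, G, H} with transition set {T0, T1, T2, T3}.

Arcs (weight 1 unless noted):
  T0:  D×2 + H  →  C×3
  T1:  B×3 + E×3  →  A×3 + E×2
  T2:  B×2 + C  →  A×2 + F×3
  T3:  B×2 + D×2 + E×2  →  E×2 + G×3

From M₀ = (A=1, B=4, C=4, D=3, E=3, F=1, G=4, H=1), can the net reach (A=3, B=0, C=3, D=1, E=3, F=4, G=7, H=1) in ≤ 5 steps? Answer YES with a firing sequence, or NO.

YES — reachable via ⟨T2, T3⟩ (2 firings)

step 1: fire T2:  (A=1, B=4, C=4, D=3, E=3, F=1, G=4, H=1) → (A=3, B=2, C=3, D=3, E=3, F=4, G=4, H=1)
step 2: fire T3:  (A=3, B=2, C=3, D=3, E=3, F=4, G=4, H=1) → (A=3, B=0, C=3, D=1, E=3, F=4, G=7, H=1)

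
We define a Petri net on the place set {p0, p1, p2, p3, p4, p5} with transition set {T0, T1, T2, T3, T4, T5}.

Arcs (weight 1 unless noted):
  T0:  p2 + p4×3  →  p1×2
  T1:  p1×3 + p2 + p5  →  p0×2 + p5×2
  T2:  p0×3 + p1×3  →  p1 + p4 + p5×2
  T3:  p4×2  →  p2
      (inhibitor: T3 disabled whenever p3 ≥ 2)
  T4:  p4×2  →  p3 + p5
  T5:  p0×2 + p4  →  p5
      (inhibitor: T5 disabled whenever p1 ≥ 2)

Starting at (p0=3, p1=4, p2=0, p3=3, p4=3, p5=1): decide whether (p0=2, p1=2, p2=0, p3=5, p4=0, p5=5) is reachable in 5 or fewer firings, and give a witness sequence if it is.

depth 0: 1 marking
depth 1: 3 markings reached so far
depth 2: 4 markings reached so far
depth 3: 5 markings reached so far
depth 4: 5 markings reached so far
(frontier empty at depth 4; search complete)
target is not among the 5 markings reachable within 5 steps

NO — not reachable within 5 firings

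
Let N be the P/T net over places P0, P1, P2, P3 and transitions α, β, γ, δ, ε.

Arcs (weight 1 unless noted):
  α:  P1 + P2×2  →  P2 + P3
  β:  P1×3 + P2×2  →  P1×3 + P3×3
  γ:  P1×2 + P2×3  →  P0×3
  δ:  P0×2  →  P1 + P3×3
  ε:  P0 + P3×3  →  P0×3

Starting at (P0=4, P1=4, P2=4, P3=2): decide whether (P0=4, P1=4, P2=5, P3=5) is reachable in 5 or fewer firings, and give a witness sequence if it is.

depth 0: 1 marking
depth 1: 5 markings reached so far
depth 2: 16 markings reached so far
depth 3: 32 markings reached so far
depth 4: 53 markings reached so far
depth 5: 73 markings reached so far
target is not among the 73 markings reachable within 5 steps

NO — not reachable within 5 firings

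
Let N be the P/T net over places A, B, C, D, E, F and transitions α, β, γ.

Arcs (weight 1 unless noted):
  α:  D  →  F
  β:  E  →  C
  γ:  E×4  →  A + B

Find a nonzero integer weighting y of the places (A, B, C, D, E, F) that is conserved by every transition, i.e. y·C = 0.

Incidence matrix C (rows=places, cols=transitions):
        α    β    γ
    A   0    0    1
    B   0    0    1
    C   0    1    0
    D  -1    0    0
    E   0   -1   -4
    F   1    0    0

Candidate y = [1, -1, 0, 0, 0, 0]; check y·C column-wise:
  col α: 1·0 + -1·0 + 0·-1 + 0·1 = 0
  col β: 1·0 + -1·0 + 0·1 + 0·-1 = 0
  col γ: 1·1 + -1·1 + 0·-4 = 0

y = (A:1, B:-1, C:0, D:0, E:0, F:0)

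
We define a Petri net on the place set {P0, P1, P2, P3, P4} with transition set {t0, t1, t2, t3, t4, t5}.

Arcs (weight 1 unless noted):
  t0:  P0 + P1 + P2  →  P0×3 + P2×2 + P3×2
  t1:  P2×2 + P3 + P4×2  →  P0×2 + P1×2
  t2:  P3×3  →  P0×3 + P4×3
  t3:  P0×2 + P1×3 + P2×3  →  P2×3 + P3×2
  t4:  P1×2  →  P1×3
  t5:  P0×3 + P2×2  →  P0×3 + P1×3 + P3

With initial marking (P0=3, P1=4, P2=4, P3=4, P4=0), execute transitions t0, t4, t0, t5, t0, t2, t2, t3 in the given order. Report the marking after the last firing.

step 1: fire t0:  (P0=3, P1=4, P2=4, P3=4, P4=0) → (P0=5, P1=3, P2=5, P3=6, P4=0)
step 2: fire t4:  (P0=5, P1=3, P2=5, P3=6, P4=0) → (P0=5, P1=4, P2=5, P3=6, P4=0)
step 3: fire t0:  (P0=5, P1=4, P2=5, P3=6, P4=0) → (P0=7, P1=3, P2=6, P3=8, P4=0)
step 4: fire t5:  (P0=7, P1=3, P2=6, P3=8, P4=0) → (P0=7, P1=6, P2=4, P3=9, P4=0)
step 5: fire t0:  (P0=7, P1=6, P2=4, P3=9, P4=0) → (P0=9, P1=5, P2=5, P3=11, P4=0)
step 6: fire t2:  (P0=9, P1=5, P2=5, P3=11, P4=0) → (P0=12, P1=5, P2=5, P3=8, P4=3)
step 7: fire t2:  (P0=12, P1=5, P2=5, P3=8, P4=3) → (P0=15, P1=5, P2=5, P3=5, P4=6)
step 8: fire t3:  (P0=15, P1=5, P2=5, P3=5, P4=6) → (P0=13, P1=2, P2=5, P3=7, P4=6)

(P0=13, P1=2, P2=5, P3=7, P4=6)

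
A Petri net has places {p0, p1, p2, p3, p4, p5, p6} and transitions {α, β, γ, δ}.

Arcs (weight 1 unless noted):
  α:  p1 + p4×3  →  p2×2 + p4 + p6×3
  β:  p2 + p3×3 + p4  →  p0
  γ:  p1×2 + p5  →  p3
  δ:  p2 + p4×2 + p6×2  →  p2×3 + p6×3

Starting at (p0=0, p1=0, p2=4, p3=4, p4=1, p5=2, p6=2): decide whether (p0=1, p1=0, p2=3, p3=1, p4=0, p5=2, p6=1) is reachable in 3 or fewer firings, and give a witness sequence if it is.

NO — not reachable within 3 firings

depth 0: 1 marking
depth 1: 2 markings reached so far
depth 2: 2 markings reached so far
(frontier empty at depth 2; search complete)
target is not among the 2 markings reachable within 3 steps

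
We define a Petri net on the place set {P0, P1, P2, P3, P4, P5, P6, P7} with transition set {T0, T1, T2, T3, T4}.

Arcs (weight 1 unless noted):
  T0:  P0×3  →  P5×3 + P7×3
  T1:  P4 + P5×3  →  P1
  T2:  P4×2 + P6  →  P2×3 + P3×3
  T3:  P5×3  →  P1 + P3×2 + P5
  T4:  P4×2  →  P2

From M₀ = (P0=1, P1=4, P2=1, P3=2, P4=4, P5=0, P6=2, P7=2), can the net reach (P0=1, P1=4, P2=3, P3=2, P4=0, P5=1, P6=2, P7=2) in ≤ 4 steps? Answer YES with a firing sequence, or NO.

depth 0: 1 marking
depth 1: 3 markings reached so far
depth 2: 6 markings reached so far
depth 3: 6 markings reached so far
(frontier empty at depth 3; search complete)
target is not among the 6 markings reachable within 4 steps

NO — not reachable within 4 firings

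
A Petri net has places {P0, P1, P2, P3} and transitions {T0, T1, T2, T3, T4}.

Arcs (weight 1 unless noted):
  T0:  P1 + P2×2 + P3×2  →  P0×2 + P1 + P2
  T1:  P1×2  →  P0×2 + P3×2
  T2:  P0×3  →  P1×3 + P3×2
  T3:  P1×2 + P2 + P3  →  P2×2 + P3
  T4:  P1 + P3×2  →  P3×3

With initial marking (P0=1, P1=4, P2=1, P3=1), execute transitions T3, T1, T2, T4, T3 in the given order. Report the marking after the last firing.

(P0=0, P1=0, P2=3, P3=6)

step 1: fire T3:  (P0=1, P1=4, P2=1, P3=1) → (P0=1, P1=2, P2=2, P3=1)
step 2: fire T1:  (P0=1, P1=2, P2=2, P3=1) → (P0=3, P1=0, P2=2, P3=3)
step 3: fire T2:  (P0=3, P1=0, P2=2, P3=3) → (P0=0, P1=3, P2=2, P3=5)
step 4: fire T4:  (P0=0, P1=3, P2=2, P3=5) → (P0=0, P1=2, P2=2, P3=6)
step 5: fire T3:  (P0=0, P1=2, P2=2, P3=6) → (P0=0, P1=0, P2=3, P3=6)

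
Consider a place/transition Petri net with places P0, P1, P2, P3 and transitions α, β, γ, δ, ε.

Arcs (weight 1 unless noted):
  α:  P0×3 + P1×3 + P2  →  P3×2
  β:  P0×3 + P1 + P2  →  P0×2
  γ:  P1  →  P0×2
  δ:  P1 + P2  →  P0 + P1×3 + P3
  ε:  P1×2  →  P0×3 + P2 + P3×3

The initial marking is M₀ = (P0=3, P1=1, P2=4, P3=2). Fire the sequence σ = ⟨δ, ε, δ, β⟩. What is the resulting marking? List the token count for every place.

(P0=7, P1=2, P2=2, P3=7)

step 1: fire δ:  (P0=3, P1=1, P2=4, P3=2) → (P0=4, P1=3, P2=3, P3=3)
step 2: fire ε:  (P0=4, P1=3, P2=3, P3=3) → (P0=7, P1=1, P2=4, P3=6)
step 3: fire δ:  (P0=7, P1=1, P2=4, P3=6) → (P0=8, P1=3, P2=3, P3=7)
step 4: fire β:  (P0=8, P1=3, P2=3, P3=7) → (P0=7, P1=2, P2=2, P3=7)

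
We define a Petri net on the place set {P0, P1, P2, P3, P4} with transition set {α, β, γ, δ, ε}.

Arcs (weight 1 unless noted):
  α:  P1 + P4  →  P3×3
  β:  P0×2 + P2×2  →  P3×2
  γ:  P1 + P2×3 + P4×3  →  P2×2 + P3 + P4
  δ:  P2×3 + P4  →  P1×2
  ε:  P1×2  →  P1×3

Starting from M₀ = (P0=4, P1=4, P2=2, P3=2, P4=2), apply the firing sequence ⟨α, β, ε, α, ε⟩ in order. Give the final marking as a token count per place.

step 1: fire α:  (P0=4, P1=4, P2=2, P3=2, P4=2) → (P0=4, P1=3, P2=2, P3=5, P4=1)
step 2: fire β:  (P0=4, P1=3, P2=2, P3=5, P4=1) → (P0=2, P1=3, P2=0, P3=7, P4=1)
step 3: fire ε:  (P0=2, P1=3, P2=0, P3=7, P4=1) → (P0=2, P1=4, P2=0, P3=7, P4=1)
step 4: fire α:  (P0=2, P1=4, P2=0, P3=7, P4=1) → (P0=2, P1=3, P2=0, P3=10, P4=0)
step 5: fire ε:  (P0=2, P1=3, P2=0, P3=10, P4=0) → (P0=2, P1=4, P2=0, P3=10, P4=0)

(P0=2, P1=4, P2=0, P3=10, P4=0)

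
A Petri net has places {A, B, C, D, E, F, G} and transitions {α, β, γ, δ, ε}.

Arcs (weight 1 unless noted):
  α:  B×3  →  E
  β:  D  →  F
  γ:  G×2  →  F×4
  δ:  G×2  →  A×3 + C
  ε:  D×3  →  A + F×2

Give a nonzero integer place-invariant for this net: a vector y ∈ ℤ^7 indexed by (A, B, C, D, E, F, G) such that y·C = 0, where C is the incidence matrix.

y = (A:0, B:1, C:0, D:0, E:3, F:0, G:0)

Incidence matrix C (rows=places, cols=transitions):
        α    β    γ    δ    ε
    A   0    0    0    3    1
    B  -3    0    0    0    0
    C   0    0    0    1    0
    D   0   -1    0    0   -3
    E   1    0    0    0    0
    F   0    1    4    0    2
    G   0    0   -2   -2    0

Candidate y = [0, 1, 0, 0, 3, 0, 0]; check y·C column-wise:
  col α: 1·-3 + 3·1 = 0
  col β: 1·0 + 0·-1 + 3·0 + 0·1 = 0
  col γ: 1·0 + 3·0 + 0·4 + 0·-2 = 0
  col δ: 0·3 + 1·0 + 0·1 + 3·0 + 0·-2 = 0
  col ε: 0·1 + 1·0 + 0·-3 + 3·0 + 0·2 = 0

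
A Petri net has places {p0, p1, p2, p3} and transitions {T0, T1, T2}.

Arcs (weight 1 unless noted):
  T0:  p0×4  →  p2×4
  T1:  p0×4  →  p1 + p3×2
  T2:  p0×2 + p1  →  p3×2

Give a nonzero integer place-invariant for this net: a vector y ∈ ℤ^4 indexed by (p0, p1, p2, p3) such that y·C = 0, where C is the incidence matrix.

Incidence matrix C (rows=places, cols=transitions):
       T0   T1   T2
   p0  -4   -4   -2
   p1   0    1   -1
   p2   4    0    0
   p3   0    2    2

Candidate y = [2, 2, 2, 3]; check y·C column-wise:
  col T0: 2·-4 + 2·0 + 2·4 + 3·0 = 0
  col T1: 2·-4 + 2·1 + 2·0 + 3·2 = 0
  col T2: 2·-2 + 2·-1 + 2·0 + 3·2 = 0

y = (p0:2, p1:2, p2:2, p3:3)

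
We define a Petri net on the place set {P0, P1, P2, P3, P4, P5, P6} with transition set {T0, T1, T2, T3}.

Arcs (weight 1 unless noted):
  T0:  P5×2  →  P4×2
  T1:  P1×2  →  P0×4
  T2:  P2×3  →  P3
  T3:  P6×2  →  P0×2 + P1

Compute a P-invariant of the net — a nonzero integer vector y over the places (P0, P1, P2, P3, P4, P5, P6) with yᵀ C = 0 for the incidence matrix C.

y = (P0:0, P1:0, P2:1, P3:3, P4:0, P5:0, P6:0)

Incidence matrix C (rows=places, cols=transitions):
       T0   T1   T2   T3
   P0   0    4    0    2
   P1   0   -2    0    1
   P2   0    0   -3    0
   P3   0    0    1    0
   P4   2    0    0    0
   P5  -2    0    0    0
   P6   0    0    0   -2

Candidate y = [0, 0, 1, 3, 0, 0, 0]; check y·C column-wise:
  col T0: 1·0 + 3·0 + 0·2 + 0·-2 = 0
  col T1: 0·4 + 0·-2 + 1·0 + 3·0 = 0
  col T2: 1·-3 + 3·1 = 0
  col T3: 0·2 + 0·1 + 1·0 + 3·0 + 0·-2 = 0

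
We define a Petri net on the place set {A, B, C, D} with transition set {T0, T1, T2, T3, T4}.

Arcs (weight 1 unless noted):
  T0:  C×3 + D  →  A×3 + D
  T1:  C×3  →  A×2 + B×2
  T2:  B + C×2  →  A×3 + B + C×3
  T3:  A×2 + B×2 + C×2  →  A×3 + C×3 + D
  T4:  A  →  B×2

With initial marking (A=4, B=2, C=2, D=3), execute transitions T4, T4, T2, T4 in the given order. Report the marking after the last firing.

step 1: fire T4:  (A=4, B=2, C=2, D=3) → (A=3, B=4, C=2, D=3)
step 2: fire T4:  (A=3, B=4, C=2, D=3) → (A=2, B=6, C=2, D=3)
step 3: fire T2:  (A=2, B=6, C=2, D=3) → (A=5, B=6, C=3, D=3)
step 4: fire T4:  (A=5, B=6, C=3, D=3) → (A=4, B=8, C=3, D=3)

(A=4, B=8, C=3, D=3)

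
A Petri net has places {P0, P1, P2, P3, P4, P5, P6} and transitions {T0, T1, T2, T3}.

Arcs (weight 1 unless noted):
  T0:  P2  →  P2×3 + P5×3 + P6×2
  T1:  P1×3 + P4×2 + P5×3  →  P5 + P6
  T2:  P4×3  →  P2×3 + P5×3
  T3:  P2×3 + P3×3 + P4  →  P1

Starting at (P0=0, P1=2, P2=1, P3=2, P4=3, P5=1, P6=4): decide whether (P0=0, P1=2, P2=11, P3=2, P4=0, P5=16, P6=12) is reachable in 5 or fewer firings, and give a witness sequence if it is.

NO — not reachable within 5 firings

depth 0: 1 marking
depth 1: 3 markings reached so far
depth 2: 5 markings reached so far
depth 3: 7 markings reached so far
depth 4: 9 markings reached so far
depth 5: 11 markings reached so far
target is not among the 11 markings reachable within 5 steps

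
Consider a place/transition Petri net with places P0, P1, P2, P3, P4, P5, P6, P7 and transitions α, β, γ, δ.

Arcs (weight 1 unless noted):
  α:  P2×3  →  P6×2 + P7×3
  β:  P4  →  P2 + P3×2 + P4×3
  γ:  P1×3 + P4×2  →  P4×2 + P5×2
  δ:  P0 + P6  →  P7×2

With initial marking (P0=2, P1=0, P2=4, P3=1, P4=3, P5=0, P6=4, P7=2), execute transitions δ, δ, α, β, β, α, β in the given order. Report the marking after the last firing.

(P0=0, P1=0, P2=1, P3=7, P4=9, P5=0, P6=6, P7=12)

step 1: fire δ:  (P0=2, P1=0, P2=4, P3=1, P4=3, P5=0, P6=4, P7=2) → (P0=1, P1=0, P2=4, P3=1, P4=3, P5=0, P6=3, P7=4)
step 2: fire δ:  (P0=1, P1=0, P2=4, P3=1, P4=3, P5=0, P6=3, P7=4) → (P0=0, P1=0, P2=4, P3=1, P4=3, P5=0, P6=2, P7=6)
step 3: fire α:  (P0=0, P1=0, P2=4, P3=1, P4=3, P5=0, P6=2, P7=6) → (P0=0, P1=0, P2=1, P3=1, P4=3, P5=0, P6=4, P7=9)
step 4: fire β:  (P0=0, P1=0, P2=1, P3=1, P4=3, P5=0, P6=4, P7=9) → (P0=0, P1=0, P2=2, P3=3, P4=5, P5=0, P6=4, P7=9)
step 5: fire β:  (P0=0, P1=0, P2=2, P3=3, P4=5, P5=0, P6=4, P7=9) → (P0=0, P1=0, P2=3, P3=5, P4=7, P5=0, P6=4, P7=9)
step 6: fire α:  (P0=0, P1=0, P2=3, P3=5, P4=7, P5=0, P6=4, P7=9) → (P0=0, P1=0, P2=0, P3=5, P4=7, P5=0, P6=6, P7=12)
step 7: fire β:  (P0=0, P1=0, P2=0, P3=5, P4=7, P5=0, P6=6, P7=12) → (P0=0, P1=0, P2=1, P3=7, P4=9, P5=0, P6=6, P7=12)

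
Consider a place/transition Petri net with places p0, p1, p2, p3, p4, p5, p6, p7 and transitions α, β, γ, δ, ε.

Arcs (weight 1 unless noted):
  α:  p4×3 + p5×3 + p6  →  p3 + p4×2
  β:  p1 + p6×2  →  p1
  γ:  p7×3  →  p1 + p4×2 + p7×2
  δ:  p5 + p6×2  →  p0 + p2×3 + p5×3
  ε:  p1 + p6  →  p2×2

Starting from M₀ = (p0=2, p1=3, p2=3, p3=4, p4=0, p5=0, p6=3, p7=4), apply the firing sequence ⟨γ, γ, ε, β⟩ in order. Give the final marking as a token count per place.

step 1: fire γ:  (p0=2, p1=3, p2=3, p3=4, p4=0, p5=0, p6=3, p7=4) → (p0=2, p1=4, p2=3, p3=4, p4=2, p5=0, p6=3, p7=3)
step 2: fire γ:  (p0=2, p1=4, p2=3, p3=4, p4=2, p5=0, p6=3, p7=3) → (p0=2, p1=5, p2=3, p3=4, p4=4, p5=0, p6=3, p7=2)
step 3: fire ε:  (p0=2, p1=5, p2=3, p3=4, p4=4, p5=0, p6=3, p7=2) → (p0=2, p1=4, p2=5, p3=4, p4=4, p5=0, p6=2, p7=2)
step 4: fire β:  (p0=2, p1=4, p2=5, p3=4, p4=4, p5=0, p6=2, p7=2) → (p0=2, p1=4, p2=5, p3=4, p4=4, p5=0, p6=0, p7=2)

(p0=2, p1=4, p2=5, p3=4, p4=4, p5=0, p6=0, p7=2)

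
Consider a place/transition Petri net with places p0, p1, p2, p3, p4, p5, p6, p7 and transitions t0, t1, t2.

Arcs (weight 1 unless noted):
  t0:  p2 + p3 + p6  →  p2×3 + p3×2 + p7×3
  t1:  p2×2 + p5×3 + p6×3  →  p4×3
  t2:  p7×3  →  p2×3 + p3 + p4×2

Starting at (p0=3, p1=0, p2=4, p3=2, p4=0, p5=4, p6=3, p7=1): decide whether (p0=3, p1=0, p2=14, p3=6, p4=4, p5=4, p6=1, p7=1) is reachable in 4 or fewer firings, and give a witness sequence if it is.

step 1: fire t0:  (p0=3, p1=0, p2=4, p3=2, p4=0, p5=4, p6=3, p7=1) → (p0=3, p1=0, p2=6, p3=3, p4=0, p5=4, p6=2, p7=4)
step 2: fire t0:  (p0=3, p1=0, p2=6, p3=3, p4=0, p5=4, p6=2, p7=4) → (p0=3, p1=0, p2=8, p3=4, p4=0, p5=4, p6=1, p7=7)
step 3: fire t2:  (p0=3, p1=0, p2=8, p3=4, p4=0, p5=4, p6=1, p7=7) → (p0=3, p1=0, p2=11, p3=5, p4=2, p5=4, p6=1, p7=4)
step 4: fire t2:  (p0=3, p1=0, p2=11, p3=5, p4=2, p5=4, p6=1, p7=4) → (p0=3, p1=0, p2=14, p3=6, p4=4, p5=4, p6=1, p7=1)

YES — reachable via ⟨t0, t0, t2, t2⟩ (4 firings)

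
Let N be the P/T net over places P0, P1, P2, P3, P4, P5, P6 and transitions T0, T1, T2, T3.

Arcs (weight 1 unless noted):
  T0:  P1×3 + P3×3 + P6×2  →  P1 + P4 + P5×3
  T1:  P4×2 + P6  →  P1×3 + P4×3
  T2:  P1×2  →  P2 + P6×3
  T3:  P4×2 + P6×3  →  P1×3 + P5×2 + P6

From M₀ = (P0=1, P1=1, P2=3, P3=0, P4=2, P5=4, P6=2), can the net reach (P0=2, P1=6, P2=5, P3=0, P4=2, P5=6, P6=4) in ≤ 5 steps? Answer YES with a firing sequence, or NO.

NO — not reachable within 5 firings

depth 0: 1 marking
depth 1: 2 markings reached so far
depth 2: 4 markings reached so far
depth 3: 7 markings reached so far
depth 4: 11 markings reached so far
depth 5: 17 markings reached so far
target is not among the 17 markings reachable within 5 steps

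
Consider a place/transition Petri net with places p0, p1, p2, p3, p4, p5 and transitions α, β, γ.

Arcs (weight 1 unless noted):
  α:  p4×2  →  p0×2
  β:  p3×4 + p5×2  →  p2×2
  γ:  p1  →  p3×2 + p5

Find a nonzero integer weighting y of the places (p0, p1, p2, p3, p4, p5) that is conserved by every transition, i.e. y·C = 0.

Incidence matrix C (rows=places, cols=transitions):
        α    β    γ
   p0   2    0    0
   p1   0    0   -1
   p2   0    2    0
   p3   0   -4    2
   p4  -2    0    0
   p5   0   -2    1

Candidate y = [0, 2, 2, 1, 0, 0]; check y·C column-wise:
  col α: 0·2 + 2·0 + 2·0 + 1·0 + 0·-2 = 0
  col β: 2·0 + 2·2 + 1·-4 + 0·-2 = 0
  col γ: 2·-1 + 2·0 + 1·2 + 0·1 = 0

y = (p0:0, p1:2, p2:2, p3:1, p4:0, p5:0)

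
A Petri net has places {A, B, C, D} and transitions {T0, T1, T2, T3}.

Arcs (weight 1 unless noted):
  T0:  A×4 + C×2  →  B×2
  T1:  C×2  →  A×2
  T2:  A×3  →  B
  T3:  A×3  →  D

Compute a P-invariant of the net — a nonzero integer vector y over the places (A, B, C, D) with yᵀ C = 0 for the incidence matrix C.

Incidence matrix C (rows=places, cols=transitions):
       T0   T1   T2   T3
    A  -4    2   -3   -3
    B   2    0    1    0
    C  -2   -2    0    0
    D   0    0    0    1

Candidate y = [1, 3, 1, 3]; check y·C column-wise:
  col T0: 1·-4 + 3·2 + 1·-2 + 3·0 = 0
  col T1: 1·2 + 3·0 + 1·-2 + 3·0 = 0
  col T2: 1·-3 + 3·1 + 1·0 + 3·0 = 0
  col T3: 1·-3 + 3·0 + 1·0 + 3·1 = 0

y = (A:1, B:3, C:1, D:3)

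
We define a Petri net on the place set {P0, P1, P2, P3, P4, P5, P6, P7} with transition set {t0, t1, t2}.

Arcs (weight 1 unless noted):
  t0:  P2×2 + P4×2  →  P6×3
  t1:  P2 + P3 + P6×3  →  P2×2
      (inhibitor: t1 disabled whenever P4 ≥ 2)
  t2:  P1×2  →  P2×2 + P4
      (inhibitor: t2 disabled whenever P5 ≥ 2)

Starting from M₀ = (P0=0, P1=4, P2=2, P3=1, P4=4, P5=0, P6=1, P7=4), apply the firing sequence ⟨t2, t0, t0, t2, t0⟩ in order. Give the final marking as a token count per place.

step 1: fire t2:  (P0=0, P1=4, P2=2, P3=1, P4=4, P5=0, P6=1, P7=4) → (P0=0, P1=2, P2=4, P3=1, P4=5, P5=0, P6=1, P7=4)
step 2: fire t0:  (P0=0, P1=2, P2=4, P3=1, P4=5, P5=0, P6=1, P7=4) → (P0=0, P1=2, P2=2, P3=1, P4=3, P5=0, P6=4, P7=4)
step 3: fire t0:  (P0=0, P1=2, P2=2, P3=1, P4=3, P5=0, P6=4, P7=4) → (P0=0, P1=2, P2=0, P3=1, P4=1, P5=0, P6=7, P7=4)
step 4: fire t2:  (P0=0, P1=2, P2=0, P3=1, P4=1, P5=0, P6=7, P7=4) → (P0=0, P1=0, P2=2, P3=1, P4=2, P5=0, P6=7, P7=4)
step 5: fire t0:  (P0=0, P1=0, P2=2, P3=1, P4=2, P5=0, P6=7, P7=4) → (P0=0, P1=0, P2=0, P3=1, P4=0, P5=0, P6=10, P7=4)

(P0=0, P1=0, P2=0, P3=1, P4=0, P5=0, P6=10, P7=4)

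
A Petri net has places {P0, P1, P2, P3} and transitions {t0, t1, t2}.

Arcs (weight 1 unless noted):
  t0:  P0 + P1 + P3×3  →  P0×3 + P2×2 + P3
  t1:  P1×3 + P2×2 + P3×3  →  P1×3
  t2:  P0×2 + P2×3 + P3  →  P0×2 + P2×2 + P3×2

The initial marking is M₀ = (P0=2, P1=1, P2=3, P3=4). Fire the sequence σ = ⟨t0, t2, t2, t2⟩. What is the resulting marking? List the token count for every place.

step 1: fire t0:  (P0=2, P1=1, P2=3, P3=4) → (P0=4, P1=0, P2=5, P3=2)
step 2: fire t2:  (P0=4, P1=0, P2=5, P3=2) → (P0=4, P1=0, P2=4, P3=3)
step 3: fire t2:  (P0=4, P1=0, P2=4, P3=3) → (P0=4, P1=0, P2=3, P3=4)
step 4: fire t2:  (P0=4, P1=0, P2=3, P3=4) → (P0=4, P1=0, P2=2, P3=5)

(P0=4, P1=0, P2=2, P3=5)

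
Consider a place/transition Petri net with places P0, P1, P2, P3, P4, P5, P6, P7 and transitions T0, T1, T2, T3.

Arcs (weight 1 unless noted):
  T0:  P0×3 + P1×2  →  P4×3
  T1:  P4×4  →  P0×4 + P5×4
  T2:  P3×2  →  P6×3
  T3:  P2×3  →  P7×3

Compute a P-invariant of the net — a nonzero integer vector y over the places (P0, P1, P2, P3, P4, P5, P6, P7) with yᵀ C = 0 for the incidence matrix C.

y = (P0:1, P1:0, P2:0, P3:0, P4:1, P5:0, P6:0, P7:0)

Incidence matrix C (rows=places, cols=transitions):
       T0   T1   T2   T3
   P0  -3    4    0    0
   P1  -2    0    0    0
   P2   0    0    0   -3
   P3   0    0   -2    0
   P4   3   -4    0    0
   P5   0    4    0    0
   P6   0    0    3    0
   P7   0    0    0    3

Candidate y = [1, 0, 0, 0, 1, 0, 0, 0]; check y·C column-wise:
  col T0: 1·-3 + 0·-2 + 1·3 = 0
  col T1: 1·4 + 1·-4 + 0·4 = 0
  col T2: 1·0 + 0·-2 + 1·0 + 0·3 = 0
  col T3: 1·0 + 0·-3 + 1·0 + 0·3 = 0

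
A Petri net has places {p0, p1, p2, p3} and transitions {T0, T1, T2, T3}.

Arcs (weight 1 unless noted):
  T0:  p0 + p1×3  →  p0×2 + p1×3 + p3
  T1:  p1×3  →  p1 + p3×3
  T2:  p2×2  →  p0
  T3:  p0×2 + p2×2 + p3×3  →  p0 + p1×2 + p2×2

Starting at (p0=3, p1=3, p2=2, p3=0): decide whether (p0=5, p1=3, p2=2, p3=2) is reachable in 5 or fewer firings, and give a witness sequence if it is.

step 1: fire T0:  (p0=3, p1=3, p2=2, p3=0) → (p0=4, p1=3, p2=2, p3=1)
step 2: fire T0:  (p0=4, p1=3, p2=2, p3=1) → (p0=5, p1=3, p2=2, p3=2)

YES — reachable via ⟨T0, T0⟩ (2 firings)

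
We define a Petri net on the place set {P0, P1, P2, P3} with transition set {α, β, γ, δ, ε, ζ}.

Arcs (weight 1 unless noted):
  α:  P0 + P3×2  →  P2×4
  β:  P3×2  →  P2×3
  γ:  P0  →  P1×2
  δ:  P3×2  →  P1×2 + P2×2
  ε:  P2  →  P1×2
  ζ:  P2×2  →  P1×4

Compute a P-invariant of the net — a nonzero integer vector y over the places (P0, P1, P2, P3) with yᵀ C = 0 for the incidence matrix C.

Incidence matrix C (rows=places, cols=transitions):
        α    β    γ    δ    ε    ζ
   P0  -1    0   -1    0    0    0
   P1   0    0    2    2    2    4
   P2   4    3    0    2   -1   -2
   P3  -2   -2    0   -2    0    0

Candidate y = [2, 1, 2, 3]; check y·C column-wise:
  col α: 2·-1 + 1·0 + 2·4 + 3·-2 = 0
  col β: 2·0 + 1·0 + 2·3 + 3·-2 = 0
  col γ: 2·-1 + 1·2 + 2·0 + 3·0 = 0
  col δ: 2·0 + 1·2 + 2·2 + 3·-2 = 0
  col ε: 2·0 + 1·2 + 2·-1 + 3·0 = 0
  col ζ: 2·0 + 1·4 + 2·-2 + 3·0 = 0

y = (P0:2, P1:1, P2:2, P3:3)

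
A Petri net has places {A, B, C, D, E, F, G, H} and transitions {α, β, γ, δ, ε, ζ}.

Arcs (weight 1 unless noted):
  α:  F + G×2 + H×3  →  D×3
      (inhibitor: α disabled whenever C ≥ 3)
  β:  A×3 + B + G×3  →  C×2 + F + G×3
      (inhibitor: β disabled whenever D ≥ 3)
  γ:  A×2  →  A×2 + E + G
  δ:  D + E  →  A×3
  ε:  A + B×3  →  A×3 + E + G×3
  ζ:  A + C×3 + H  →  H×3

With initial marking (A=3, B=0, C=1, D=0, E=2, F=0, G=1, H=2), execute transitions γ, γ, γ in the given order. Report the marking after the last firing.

step 1: fire γ:  (A=3, B=0, C=1, D=0, E=2, F=0, G=1, H=2) → (A=3, B=0, C=1, D=0, E=3, F=0, G=2, H=2)
step 2: fire γ:  (A=3, B=0, C=1, D=0, E=3, F=0, G=2, H=2) → (A=3, B=0, C=1, D=0, E=4, F=0, G=3, H=2)
step 3: fire γ:  (A=3, B=0, C=1, D=0, E=4, F=0, G=3, H=2) → (A=3, B=0, C=1, D=0, E=5, F=0, G=4, H=2)

(A=3, B=0, C=1, D=0, E=5, F=0, G=4, H=2)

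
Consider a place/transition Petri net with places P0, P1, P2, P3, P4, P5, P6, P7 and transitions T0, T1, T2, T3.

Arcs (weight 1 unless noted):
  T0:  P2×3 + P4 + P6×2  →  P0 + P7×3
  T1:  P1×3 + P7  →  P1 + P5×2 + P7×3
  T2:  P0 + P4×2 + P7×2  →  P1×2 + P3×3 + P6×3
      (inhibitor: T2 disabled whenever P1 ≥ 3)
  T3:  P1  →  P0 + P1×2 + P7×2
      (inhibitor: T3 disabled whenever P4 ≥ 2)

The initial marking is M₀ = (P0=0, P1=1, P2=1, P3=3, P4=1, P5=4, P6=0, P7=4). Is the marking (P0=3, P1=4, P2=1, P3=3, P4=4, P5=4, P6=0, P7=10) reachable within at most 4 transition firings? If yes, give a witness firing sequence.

NO — not reachable within 4 firings

depth 0: 1 marking
depth 1: 2 markings reached so far
depth 2: 3 markings reached so far
depth 3: 5 markings reached so far
depth 4: 7 markings reached so far
target is not among the 7 markings reachable within 4 steps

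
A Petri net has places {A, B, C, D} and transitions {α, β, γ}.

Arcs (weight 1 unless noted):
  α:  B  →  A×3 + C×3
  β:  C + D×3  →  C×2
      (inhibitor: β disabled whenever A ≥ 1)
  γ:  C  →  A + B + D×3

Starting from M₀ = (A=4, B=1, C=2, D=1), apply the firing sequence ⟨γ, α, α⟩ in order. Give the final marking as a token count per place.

(A=11, B=0, C=7, D=4)

step 1: fire γ:  (A=4, B=1, C=2, D=1) → (A=5, B=2, C=1, D=4)
step 2: fire α:  (A=5, B=2, C=1, D=4) → (A=8, B=1, C=4, D=4)
step 3: fire α:  (A=8, B=1, C=4, D=4) → (A=11, B=0, C=7, D=4)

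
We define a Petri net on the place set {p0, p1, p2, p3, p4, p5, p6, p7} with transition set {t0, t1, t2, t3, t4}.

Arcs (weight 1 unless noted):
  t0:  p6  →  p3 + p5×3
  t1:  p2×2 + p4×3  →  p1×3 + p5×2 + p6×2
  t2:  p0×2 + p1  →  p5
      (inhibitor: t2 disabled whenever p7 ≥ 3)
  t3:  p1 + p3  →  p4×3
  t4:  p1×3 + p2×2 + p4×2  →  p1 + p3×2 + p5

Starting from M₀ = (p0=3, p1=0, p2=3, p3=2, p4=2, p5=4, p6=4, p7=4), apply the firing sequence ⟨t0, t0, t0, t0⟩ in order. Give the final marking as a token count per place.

step 1: fire t0:  (p0=3, p1=0, p2=3, p3=2, p4=2, p5=4, p6=4, p7=4) → (p0=3, p1=0, p2=3, p3=3, p4=2, p5=7, p6=3, p7=4)
step 2: fire t0:  (p0=3, p1=0, p2=3, p3=3, p4=2, p5=7, p6=3, p7=4) → (p0=3, p1=0, p2=3, p3=4, p4=2, p5=10, p6=2, p7=4)
step 3: fire t0:  (p0=3, p1=0, p2=3, p3=4, p4=2, p5=10, p6=2, p7=4) → (p0=3, p1=0, p2=3, p3=5, p4=2, p5=13, p6=1, p7=4)
step 4: fire t0:  (p0=3, p1=0, p2=3, p3=5, p4=2, p5=13, p6=1, p7=4) → (p0=3, p1=0, p2=3, p3=6, p4=2, p5=16, p6=0, p7=4)

(p0=3, p1=0, p2=3, p3=6, p4=2, p5=16, p6=0, p7=4)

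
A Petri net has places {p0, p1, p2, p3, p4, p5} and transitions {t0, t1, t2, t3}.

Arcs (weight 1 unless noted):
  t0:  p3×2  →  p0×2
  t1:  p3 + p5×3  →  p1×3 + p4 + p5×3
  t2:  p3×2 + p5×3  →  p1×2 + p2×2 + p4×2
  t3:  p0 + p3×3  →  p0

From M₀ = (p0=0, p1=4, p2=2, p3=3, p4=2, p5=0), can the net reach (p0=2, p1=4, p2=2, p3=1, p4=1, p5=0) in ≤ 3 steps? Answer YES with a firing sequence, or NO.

NO — not reachable within 3 firings

depth 0: 1 marking
depth 1: 2 markings reached so far
depth 2: 2 markings reached so far
(frontier empty at depth 2; search complete)
target is not among the 2 markings reachable within 3 steps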